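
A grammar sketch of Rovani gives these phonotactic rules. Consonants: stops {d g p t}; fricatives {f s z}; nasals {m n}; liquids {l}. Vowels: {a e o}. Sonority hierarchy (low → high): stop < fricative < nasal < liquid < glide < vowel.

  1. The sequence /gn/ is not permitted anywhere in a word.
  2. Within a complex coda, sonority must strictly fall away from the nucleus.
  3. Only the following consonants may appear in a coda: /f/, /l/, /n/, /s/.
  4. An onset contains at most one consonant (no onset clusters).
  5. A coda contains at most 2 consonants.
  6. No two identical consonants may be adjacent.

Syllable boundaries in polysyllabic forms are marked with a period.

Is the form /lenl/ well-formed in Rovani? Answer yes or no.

no

/lenl/ — violates constraint 2: syllable 1 coda /nl/: /n/ (nasal, 3) → /l/ (liquid, 4) does not fall → ill-formed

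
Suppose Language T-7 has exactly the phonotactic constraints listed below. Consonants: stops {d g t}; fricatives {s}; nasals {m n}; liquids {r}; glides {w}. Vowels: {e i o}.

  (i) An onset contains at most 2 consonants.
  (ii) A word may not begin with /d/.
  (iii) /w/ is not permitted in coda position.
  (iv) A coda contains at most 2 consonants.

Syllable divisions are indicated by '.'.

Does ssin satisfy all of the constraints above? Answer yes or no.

ssin — σ1 onset /ss/ (2C), coda /n/ ok → permitted

yes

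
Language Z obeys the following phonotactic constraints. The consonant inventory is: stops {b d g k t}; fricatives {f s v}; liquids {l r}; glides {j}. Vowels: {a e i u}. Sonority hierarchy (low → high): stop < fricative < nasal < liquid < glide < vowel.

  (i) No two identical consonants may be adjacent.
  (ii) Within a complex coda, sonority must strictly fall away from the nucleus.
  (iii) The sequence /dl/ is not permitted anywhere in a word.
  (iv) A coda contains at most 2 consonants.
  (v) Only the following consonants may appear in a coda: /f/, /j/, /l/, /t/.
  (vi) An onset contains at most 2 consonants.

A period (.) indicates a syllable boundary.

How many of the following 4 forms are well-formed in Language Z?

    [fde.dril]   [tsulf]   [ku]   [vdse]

3

[fde.dril] — σ1 onset /fd/ (2C), coda /∅/ ok; σ2 onset /dr/ (2C), coda /l/ ok → well-formed
[tsulf] — σ1 onset /ts/ (2C), coda /lf/ (4→2 falls) ok → well-formed
[ku] — σ1 onset /k/, coda /∅/ ok → well-formed
[vdse] — violates constraint (vi): syllable 1 onset /vds/ has 3 consonants (> 2) → ill-formed
Well-formed: [fde.dril], [tsulf], [ku] → 3.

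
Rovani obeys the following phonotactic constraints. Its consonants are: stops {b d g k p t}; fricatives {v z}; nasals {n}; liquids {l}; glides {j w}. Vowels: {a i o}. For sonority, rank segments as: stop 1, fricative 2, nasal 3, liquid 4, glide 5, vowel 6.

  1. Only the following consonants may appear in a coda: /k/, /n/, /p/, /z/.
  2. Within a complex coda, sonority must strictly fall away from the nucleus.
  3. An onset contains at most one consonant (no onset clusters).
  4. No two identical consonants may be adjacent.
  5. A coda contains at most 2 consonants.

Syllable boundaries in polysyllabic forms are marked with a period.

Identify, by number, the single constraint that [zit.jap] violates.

1

[zit.jap]: syllable 1 coda contains /t/, which is not a licensed coda consonant.
This is a violation of constraint 1: "Only the following consonants may appear in a coda: /k/, /n/, /p/, /z/."
The remaining constraints (2, 3, 4, 5) are satisfied.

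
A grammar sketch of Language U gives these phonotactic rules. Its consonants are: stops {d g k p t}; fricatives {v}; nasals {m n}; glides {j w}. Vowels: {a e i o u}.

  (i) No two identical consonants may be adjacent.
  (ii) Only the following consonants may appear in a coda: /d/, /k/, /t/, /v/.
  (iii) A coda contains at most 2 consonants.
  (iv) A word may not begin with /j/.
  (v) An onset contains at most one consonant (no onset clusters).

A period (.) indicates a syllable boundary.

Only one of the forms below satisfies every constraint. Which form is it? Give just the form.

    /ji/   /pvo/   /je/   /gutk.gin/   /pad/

/pad/

/ji/ — violates constraint (iv): word begins with /j/ → illicit
/pvo/ — violates constraint (v): syllable 1 onset /pv/ has 2 consonants (> 1) → illicit
/je/ — violates constraint (iv): word begins with /j/ → illicit
/gutk.gin/ — violates constraint (ii): syllable 2 coda contains /n/, which is not a licensed coda consonant → illicit
/pad/ — σ1 onset /p/, coda /d/ ok → licit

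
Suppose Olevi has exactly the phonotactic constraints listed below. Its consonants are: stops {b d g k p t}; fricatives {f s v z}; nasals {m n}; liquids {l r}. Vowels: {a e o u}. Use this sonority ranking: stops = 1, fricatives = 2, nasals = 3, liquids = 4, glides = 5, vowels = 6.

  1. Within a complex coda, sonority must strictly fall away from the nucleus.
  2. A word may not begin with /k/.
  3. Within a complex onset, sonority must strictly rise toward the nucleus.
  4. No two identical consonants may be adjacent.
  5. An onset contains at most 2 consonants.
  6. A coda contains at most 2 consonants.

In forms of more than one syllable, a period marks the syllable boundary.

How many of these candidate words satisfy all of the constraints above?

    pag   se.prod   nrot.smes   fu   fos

5

pag — σ1 onset /p/, coda /g/ ok → phonotactically legal
se.prod — σ1 onset /s/, coda /∅/ ok; σ2 onset /pr/ (1→4 rises), coda /d/ ok → phonotactically legal
nrot.smes — σ1 onset /nr/ (3→4 rises), coda /t/ ok; σ2 onset /sm/ (2→3 rises), coda /s/ ok → phonotactically legal
fu — σ1 onset /f/, coda /∅/ ok → phonotactically legal
fos — σ1 onset /f/, coda /s/ ok → phonotactically legal
Phonotactically legal: pag, se.prod, nrot.smes, fu, fos → 5.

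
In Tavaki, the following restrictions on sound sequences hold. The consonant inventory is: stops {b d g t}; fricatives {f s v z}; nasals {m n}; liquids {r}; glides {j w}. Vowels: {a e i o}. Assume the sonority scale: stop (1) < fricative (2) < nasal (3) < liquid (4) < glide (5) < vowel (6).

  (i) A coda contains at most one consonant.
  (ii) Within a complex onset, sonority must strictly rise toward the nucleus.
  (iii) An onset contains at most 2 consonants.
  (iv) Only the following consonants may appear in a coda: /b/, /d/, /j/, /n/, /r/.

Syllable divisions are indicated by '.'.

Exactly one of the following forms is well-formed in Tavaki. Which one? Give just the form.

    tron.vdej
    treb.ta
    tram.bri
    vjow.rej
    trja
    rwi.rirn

tron.vdej — violates constraint (ii): syllable 2 onset /vd/: /v/ (fricative, 2) → /d/ (stop, 1) does not rise → ill-formed
treb.ta — σ1 onset /tr/ (1→4 rises), coda /b/ ok; σ2 onset /t/, coda /∅/ ok → well-formed
tram.bri — violates constraint (iv): syllable 1 coda contains /m/, which is not a licensed coda consonant → ill-formed
vjow.rej — violates constraint (iv): syllable 1 coda contains /w/, which is not a licensed coda consonant → ill-formed
trja — violates constraint (iii): syllable 1 onset /trj/ has 3 consonants (> 2) → ill-formed
rwi.rirn — violates constraint (i): syllable 2 coda /rn/ has 2 consonants (> 1) → ill-formed

treb.ta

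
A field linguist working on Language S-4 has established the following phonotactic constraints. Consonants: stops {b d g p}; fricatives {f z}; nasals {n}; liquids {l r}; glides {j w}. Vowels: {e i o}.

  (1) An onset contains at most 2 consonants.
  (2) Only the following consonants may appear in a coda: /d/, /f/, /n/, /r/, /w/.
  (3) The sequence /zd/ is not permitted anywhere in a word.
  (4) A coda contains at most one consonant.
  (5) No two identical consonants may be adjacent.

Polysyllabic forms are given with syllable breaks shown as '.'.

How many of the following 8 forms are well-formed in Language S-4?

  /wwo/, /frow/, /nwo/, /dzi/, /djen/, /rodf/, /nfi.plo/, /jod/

6

/wwo/ — violates constraint 5: adjacent identical consonants /ww/ → ill-formed
/frow/ — σ1 onset /fr/ (2C), coda /w/ ok → well-formed
/nwo/ — σ1 onset /nw/ (2C), coda /∅/ ok → well-formed
/dzi/ — σ1 onset /dz/ (2C), coda /∅/ ok → well-formed
/djen/ — σ1 onset /dj/ (2C), coda /n/ ok → well-formed
/rodf/ — violates constraint 4: syllable 1 coda /df/ has 2 consonants (> 1) → ill-formed
/nfi.plo/ — σ1 onset /nf/ (2C), coda /∅/ ok; σ2 onset /pl/ (2C), coda /∅/ ok → well-formed
/jod/ — σ1 onset /j/, coda /d/ ok → well-formed
Well-formed: /frow/, /nwo/, /dzi/, /djen/, /nfi.plo/, /jod/ → 6.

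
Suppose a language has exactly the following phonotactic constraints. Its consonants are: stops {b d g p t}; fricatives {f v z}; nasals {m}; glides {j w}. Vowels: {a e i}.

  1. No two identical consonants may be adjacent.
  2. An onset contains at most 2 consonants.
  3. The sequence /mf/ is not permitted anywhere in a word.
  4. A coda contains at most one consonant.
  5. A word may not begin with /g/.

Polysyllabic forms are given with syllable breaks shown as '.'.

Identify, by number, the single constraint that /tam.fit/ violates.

/tam.fit/: contains banned sequence /mf/.
This is a violation of constraint 3: "The sequence /mf/ is not permitted anywhere in a word."
The remaining constraints (1, 2, 4, 5) are satisfied.

3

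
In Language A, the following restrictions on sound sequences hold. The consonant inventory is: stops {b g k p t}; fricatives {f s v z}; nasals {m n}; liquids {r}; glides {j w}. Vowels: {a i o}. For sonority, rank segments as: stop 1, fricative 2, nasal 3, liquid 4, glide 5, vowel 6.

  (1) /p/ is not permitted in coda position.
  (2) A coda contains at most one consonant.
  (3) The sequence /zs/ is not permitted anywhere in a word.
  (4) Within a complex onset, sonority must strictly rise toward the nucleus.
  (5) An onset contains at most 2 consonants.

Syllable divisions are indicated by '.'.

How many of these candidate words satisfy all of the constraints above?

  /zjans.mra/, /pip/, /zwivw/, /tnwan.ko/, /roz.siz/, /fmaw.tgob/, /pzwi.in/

0

/zjans.mra/ — violates constraint 2: syllable 1 coda /ns/ has 2 consonants (> 1) → not permitted
/pip/ — violates constraint 1: syllable 1 coda contains /p/ → not permitted
/zwivw/ — violates constraint 2: syllable 1 coda /vw/ has 2 consonants (> 1) → not permitted
/tnwan.ko/ — violates constraint 5: syllable 1 onset /tnw/ has 3 consonants (> 2) → not permitted
/roz.siz/ — violates constraint 3: contains banned sequence /zs/ → not permitted
/fmaw.tgob/ — violates constraint 4: syllable 2 onset /tg/: /t/ (stop, 1) → /g/ (stop, 1) does not rise → not permitted
/pzwi.in/ — violates constraint 5: syllable 1 onset /pzw/ has 3 consonants (> 2) → not permitted
No form is permitted → 0.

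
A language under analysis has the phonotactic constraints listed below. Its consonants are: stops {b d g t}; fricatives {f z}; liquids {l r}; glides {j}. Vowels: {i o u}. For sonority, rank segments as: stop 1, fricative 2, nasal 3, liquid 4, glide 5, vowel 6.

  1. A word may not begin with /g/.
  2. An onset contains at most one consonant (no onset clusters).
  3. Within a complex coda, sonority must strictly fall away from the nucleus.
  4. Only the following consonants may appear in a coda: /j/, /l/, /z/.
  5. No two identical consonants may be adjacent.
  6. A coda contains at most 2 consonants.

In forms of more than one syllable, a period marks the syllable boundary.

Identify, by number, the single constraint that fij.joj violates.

5

fij.joj: adjacent identical consonants /jj/.
This is a violation of constraint 5: "No two identical consonants may be adjacent."
The remaining constraints (1, 2, 3, 4, 6) are satisfied.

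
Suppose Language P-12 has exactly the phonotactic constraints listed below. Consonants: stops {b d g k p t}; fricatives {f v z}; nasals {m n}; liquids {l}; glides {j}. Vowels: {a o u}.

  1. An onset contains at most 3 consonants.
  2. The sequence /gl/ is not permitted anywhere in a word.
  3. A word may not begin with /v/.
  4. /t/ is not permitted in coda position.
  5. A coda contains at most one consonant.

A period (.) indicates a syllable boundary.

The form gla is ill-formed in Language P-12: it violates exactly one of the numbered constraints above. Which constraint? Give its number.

gla: contains banned sequence /gl/.
This is a violation of constraint 2: "The sequence /gl/ is not permitted anywhere in a word."
The remaining constraints (1, 3, 4, 5) are satisfied.

2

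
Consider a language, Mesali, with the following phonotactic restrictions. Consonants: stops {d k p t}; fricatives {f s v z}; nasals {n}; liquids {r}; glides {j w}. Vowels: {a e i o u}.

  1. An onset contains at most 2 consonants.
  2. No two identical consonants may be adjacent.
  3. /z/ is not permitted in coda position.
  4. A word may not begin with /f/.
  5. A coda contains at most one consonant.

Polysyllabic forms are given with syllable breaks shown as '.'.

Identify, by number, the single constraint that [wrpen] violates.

[wrpen]: syllable 1 onset /wrp/ has 3 consonants (> 2).
This is a violation of constraint 1: "An onset contains at most 2 consonants."
The remaining constraints (2, 3, 4, 5) are satisfied.

1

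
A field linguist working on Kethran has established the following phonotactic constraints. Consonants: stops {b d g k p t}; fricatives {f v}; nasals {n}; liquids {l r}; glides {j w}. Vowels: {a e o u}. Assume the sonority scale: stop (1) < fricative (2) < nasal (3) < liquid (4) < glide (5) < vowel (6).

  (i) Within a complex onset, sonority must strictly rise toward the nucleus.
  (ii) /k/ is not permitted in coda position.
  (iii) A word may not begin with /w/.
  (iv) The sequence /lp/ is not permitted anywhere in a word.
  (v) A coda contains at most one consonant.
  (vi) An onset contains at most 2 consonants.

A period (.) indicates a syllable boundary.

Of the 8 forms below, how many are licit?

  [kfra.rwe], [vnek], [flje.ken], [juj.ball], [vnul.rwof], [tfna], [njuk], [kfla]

[kfra.rwe] — violates constraint (vi): syllable 1 onset /kfr/ has 3 consonants (> 2) → illicit
[vnek] — violates constraint (ii): syllable 1 coda contains /k/ → illicit
[flje.ken] — violates constraint (vi): syllable 1 onset /flj/ has 3 consonants (> 2) → illicit
[juj.ball] — violates constraint (v): syllable 2 coda /ll/ has 2 consonants (> 1) → illicit
[vnul.rwof] — σ1 onset /vn/ (2→3 rises), coda /l/ ok; σ2 onset /rw/ (4→5 rises), coda /f/ ok → licit
[tfna] — violates constraint (vi): syllable 1 onset /tfn/ has 3 consonants (> 2) → illicit
[njuk] — violates constraint (ii): syllable 1 coda contains /k/ → illicit
[kfla] — violates constraint (vi): syllable 1 onset /kfl/ has 3 consonants (> 2) → illicit
Licit: [vnul.rwof] → 1.

1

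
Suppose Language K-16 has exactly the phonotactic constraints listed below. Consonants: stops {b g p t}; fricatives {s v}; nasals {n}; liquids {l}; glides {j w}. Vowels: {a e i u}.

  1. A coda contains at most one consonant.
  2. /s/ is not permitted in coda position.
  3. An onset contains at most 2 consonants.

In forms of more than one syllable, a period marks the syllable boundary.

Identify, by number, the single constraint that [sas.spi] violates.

2

[sas.spi]: syllable 1 coda contains /s/.
This is a violation of constraint 2: "/s/ is not permitted in coda position."
The remaining constraints (1, 3) are satisfied.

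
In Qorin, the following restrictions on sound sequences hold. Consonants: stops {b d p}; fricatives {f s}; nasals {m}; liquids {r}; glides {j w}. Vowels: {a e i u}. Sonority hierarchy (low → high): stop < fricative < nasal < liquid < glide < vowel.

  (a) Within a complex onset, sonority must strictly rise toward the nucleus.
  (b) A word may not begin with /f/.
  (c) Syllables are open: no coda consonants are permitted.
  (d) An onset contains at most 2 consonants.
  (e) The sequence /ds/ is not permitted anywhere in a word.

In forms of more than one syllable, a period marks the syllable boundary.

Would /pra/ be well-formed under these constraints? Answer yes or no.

yes

/pra/ — σ1 onset /pr/ (1→4 rises), coda /∅/ ok → well-formed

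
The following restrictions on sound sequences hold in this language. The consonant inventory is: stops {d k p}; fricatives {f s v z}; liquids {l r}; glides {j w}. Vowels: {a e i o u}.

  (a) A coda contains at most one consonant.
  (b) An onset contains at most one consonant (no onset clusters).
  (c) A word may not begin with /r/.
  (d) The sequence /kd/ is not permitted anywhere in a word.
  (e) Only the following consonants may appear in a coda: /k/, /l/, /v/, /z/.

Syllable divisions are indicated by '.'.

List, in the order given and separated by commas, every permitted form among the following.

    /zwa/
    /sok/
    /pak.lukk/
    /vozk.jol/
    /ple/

/zwa/ — violates constraint (b): syllable 1 onset /zw/ has 2 consonants (> 1) → not permitted
/sok/ — σ1 onset /s/, coda /k/ ok → permitted
/pak.lukk/ — violates constraint (a): syllable 2 coda /kk/ has 2 consonants (> 1) → not permitted
/vozk.jol/ — violates constraint (a): syllable 1 coda /zk/ has 2 consonants (> 1) → not permitted
/ple/ — violates constraint (b): syllable 1 onset /pl/ has 2 consonants (> 1) → not permitted

/sok/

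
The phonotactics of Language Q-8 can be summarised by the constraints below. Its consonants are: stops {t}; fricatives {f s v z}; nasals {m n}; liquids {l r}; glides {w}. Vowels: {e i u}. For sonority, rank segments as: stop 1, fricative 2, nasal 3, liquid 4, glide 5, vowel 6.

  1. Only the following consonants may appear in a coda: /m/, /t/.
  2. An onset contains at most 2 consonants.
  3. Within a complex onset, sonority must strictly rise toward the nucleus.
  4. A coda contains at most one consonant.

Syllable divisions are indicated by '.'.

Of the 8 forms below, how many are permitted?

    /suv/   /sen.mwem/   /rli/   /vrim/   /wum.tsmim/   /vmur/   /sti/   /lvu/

1

/suv/ — violates constraint 1: syllable 1 coda contains /v/, which is not a licensed coda consonant → not permitted
/sen.mwem/ — violates constraint 1: syllable 1 coda contains /n/, which is not a licensed coda consonant → not permitted
/rli/ — violates constraint 3: syllable 1 onset /rl/: /r/ (liquid, 4) → /l/ (liquid, 4) does not rise → not permitted
/vrim/ — σ1 onset /vr/ (2→4 rises), coda /m/ ok → permitted
/wum.tsmim/ — violates constraint 2: syllable 2 onset /tsm/ has 3 consonants (> 2) → not permitted
/vmur/ — violates constraint 1: syllable 1 coda contains /r/, which is not a licensed coda consonant → not permitted
/sti/ — violates constraint 3: syllable 1 onset /st/: /s/ (fricative, 2) → /t/ (stop, 1) does not rise → not permitted
/lvu/ — violates constraint 3: syllable 1 onset /lv/: /l/ (liquid, 4) → /v/ (fricative, 2) does not rise → not permitted
Permitted: /vrim/ → 1.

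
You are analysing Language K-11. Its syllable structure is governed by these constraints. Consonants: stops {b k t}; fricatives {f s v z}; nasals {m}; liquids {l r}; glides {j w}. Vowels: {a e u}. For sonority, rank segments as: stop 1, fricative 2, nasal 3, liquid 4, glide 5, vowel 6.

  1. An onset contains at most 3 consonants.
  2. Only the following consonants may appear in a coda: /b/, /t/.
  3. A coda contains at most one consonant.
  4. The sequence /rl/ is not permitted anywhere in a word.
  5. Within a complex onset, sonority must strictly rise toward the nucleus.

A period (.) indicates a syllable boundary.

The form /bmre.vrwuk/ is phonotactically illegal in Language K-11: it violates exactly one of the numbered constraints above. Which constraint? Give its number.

2

/bmre.vrwuk/: syllable 2 coda contains /k/, which is not a licensed coda consonant.
This is a violation of constraint 2: "Only the following consonants may appear in a coda: /b/, /t/."
The remaining constraints (1, 3, 4, 5) are satisfied.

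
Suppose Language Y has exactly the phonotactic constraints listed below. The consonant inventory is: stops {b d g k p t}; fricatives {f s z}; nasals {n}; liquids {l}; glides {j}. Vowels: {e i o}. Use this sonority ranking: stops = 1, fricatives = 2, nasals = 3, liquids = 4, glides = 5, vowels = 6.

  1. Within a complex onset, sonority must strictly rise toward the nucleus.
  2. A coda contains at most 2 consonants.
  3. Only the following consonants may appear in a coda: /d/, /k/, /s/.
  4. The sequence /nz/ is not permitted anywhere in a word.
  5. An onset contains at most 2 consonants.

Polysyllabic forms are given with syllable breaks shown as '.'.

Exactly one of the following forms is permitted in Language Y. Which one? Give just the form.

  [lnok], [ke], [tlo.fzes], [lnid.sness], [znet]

[ke]

[lnok] — violates constraint 1: syllable 1 onset /ln/: /l/ (liquid, 4) → /n/ (nasal, 3) does not rise → not permitted
[ke] — σ1 onset /k/, coda /∅/ ok → permitted
[tlo.fzes] — violates constraint 1: syllable 2 onset /fz/: /f/ (fricative, 2) → /z/ (fricative, 2) does not rise → not permitted
[lnid.sness] — violates constraint 1: syllable 1 onset /ln/: /l/ (liquid, 4) → /n/ (nasal, 3) does not rise → not permitted
[znet] — violates constraint 3: syllable 1 coda contains /t/, which is not a licensed coda consonant → not permitted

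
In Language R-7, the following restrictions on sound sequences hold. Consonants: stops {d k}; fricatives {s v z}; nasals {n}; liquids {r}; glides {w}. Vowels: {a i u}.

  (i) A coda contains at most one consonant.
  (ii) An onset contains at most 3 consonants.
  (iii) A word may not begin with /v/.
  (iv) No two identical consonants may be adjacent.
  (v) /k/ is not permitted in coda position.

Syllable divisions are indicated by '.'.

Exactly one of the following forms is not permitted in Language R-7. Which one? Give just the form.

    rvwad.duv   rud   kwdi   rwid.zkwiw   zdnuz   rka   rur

rvwad.duv — violates constraint (iv): adjacent identical consonants /dd/ → not permitted
rud — σ1 onset /r/, coda /d/ ok → permitted
kwdi — σ1 onset /kwd/ (3C), coda /∅/ ok → permitted
rwid.zkwiw — σ1 onset /rw/ (2C), coda /d/ ok; σ2 onset /zkw/ (3C), coda /w/ ok → permitted
zdnuz — σ1 onset /zdn/ (3C), coda /z/ ok → permitted
rka — σ1 onset /rk/ (2C), coda /∅/ ok → permitted
rur — σ1 onset /r/, coda /r/ ok → permitted

rvwad.duv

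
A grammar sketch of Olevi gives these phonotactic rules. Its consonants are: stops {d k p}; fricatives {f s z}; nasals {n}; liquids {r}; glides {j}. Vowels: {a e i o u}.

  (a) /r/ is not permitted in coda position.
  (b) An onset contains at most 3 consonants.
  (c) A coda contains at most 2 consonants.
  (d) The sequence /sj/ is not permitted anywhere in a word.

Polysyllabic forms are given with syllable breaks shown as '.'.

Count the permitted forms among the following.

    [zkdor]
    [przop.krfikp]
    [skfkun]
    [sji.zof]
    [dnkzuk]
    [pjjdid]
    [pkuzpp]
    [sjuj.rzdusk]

[zkdor] — violates constraint (a): syllable 1 coda contains /r/ → not permitted
[przop.krfikp] — σ1 onset /prz/ (3C), coda /p/ ok; σ2 onset /krf/ (3C), coda /kp/ (2C) ok → permitted
[skfkun] — violates constraint (b): syllable 1 onset /skfk/ has 4 consonants (> 3) → not permitted
[sji.zof] — violates constraint (d): contains banned sequence /sj/ → not permitted
[dnkzuk] — violates constraint (b): syllable 1 onset /dnkz/ has 4 consonants (> 3) → not permitted
[pjjdid] — violates constraint (b): syllable 1 onset /pjjd/ has 4 consonants (> 3) → not permitted
[pkuzpp] — violates constraint (c): syllable 1 coda /zpp/ has 3 consonants (> 2) → not permitted
[sjuj.rzdusk] — violates constraint (d): contains banned sequence /sj/ → not permitted
Permitted: [przop.krfikp] → 1.

1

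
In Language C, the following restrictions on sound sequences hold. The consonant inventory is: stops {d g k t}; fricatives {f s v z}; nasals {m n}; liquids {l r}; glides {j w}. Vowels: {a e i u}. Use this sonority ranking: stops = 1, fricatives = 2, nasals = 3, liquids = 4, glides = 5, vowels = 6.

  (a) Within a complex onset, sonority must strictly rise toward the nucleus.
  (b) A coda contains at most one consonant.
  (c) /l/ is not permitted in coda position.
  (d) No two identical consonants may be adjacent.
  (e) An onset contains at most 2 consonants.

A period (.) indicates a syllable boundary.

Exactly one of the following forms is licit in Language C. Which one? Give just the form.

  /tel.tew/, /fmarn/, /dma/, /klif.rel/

/dma/

/tel.tew/ — violates constraint (c): syllable 1 coda contains /l/ → illicit
/fmarn/ — violates constraint (b): syllable 1 coda /rn/ has 2 consonants (> 1) → illicit
/dma/ — σ1 onset /dm/ (1→3 rises), coda /∅/ ok → licit
/klif.rel/ — violates constraint (c): syllable 2 coda contains /l/ → illicit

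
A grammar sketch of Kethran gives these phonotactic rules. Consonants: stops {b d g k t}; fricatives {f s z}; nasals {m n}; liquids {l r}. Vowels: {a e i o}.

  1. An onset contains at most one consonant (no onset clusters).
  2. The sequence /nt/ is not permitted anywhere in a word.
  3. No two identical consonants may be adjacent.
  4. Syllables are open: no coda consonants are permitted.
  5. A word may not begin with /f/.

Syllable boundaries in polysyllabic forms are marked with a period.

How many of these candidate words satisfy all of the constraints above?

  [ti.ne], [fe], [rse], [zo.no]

[ti.ne] — σ1 onset /t/, coda /∅/ ok; σ2 onset /n/, coda /∅/ ok → permitted
[fe] — violates constraint 5: word begins with /f/ → not permitted
[rse] — violates constraint 1: syllable 1 onset /rs/ has 2 consonants (> 1) → not permitted
[zo.no] — σ1 onset /z/, coda /∅/ ok; σ2 onset /n/, coda /∅/ ok → permitted
Permitted: [ti.ne], [zo.no] → 2.

2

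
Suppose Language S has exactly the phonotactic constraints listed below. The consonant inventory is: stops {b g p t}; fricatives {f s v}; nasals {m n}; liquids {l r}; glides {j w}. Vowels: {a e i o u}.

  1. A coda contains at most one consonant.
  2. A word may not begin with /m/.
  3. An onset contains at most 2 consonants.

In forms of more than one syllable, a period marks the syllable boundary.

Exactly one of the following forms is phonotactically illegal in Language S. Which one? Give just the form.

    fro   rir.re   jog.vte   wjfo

wjfo

fro — σ1 onset /fr/ (2C), coda /∅/ ok → phonotactically legal
rir.re — σ1 onset /r/, coda /r/ ok; σ2 onset /r/, coda /∅/ ok → phonotactically legal
jog.vte — σ1 onset /j/, coda /g/ ok; σ2 onset /vt/ (2C), coda /∅/ ok → phonotactically legal
wjfo — violates constraint 3: syllable 1 onset /wjf/ has 3 consonants (> 2) → phonotactically illegal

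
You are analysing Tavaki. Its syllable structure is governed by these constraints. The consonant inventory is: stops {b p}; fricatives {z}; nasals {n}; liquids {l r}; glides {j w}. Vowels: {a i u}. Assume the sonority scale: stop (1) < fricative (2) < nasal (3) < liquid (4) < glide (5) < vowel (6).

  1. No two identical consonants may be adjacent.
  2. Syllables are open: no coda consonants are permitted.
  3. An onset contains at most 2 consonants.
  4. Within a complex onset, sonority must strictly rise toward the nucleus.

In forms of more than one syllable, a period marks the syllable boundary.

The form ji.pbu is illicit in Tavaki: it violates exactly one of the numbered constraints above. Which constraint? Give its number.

4

ji.pbu: syllable 2 onset /pb/: /p/ (stop, 1) → /b/ (stop, 1) does not rise.
This is a violation of constraint 4: "Within a complex onset, sonority must strictly rise toward the nucleus."
The remaining constraints (1, 2, 3) are satisfied.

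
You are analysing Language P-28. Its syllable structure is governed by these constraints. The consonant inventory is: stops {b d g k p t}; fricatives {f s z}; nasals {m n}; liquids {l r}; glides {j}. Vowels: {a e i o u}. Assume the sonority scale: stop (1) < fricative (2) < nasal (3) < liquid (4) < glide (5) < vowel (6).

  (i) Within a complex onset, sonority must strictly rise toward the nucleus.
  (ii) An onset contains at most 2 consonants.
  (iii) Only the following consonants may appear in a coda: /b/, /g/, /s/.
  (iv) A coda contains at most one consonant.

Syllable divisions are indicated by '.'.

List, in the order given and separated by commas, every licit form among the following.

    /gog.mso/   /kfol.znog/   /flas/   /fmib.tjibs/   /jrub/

/gog.mso/ — violates constraint (i): syllable 2 onset /ms/: /m/ (nasal, 3) → /s/ (fricative, 2) does not rise → illicit
/kfol.znog/ — violates constraint (iii): syllable 1 coda contains /l/, which is not a licensed coda consonant → illicit
/flas/ — σ1 onset /fl/ (2→4 rises), coda /s/ ok → licit
/fmib.tjibs/ — violates constraint (iv): syllable 2 coda /bs/ has 2 consonants (> 1) → illicit
/jrub/ — violates constraint (i): syllable 1 onset /jr/: /j/ (glide, 5) → /r/ (liquid, 4) does not rise → illicit

/flas/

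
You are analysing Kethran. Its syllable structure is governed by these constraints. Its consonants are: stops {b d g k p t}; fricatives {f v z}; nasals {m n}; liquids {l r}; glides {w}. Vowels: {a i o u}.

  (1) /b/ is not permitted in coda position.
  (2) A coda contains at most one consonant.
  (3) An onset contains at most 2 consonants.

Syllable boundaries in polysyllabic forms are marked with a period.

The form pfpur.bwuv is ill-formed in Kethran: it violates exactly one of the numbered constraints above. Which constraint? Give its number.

3

pfpur.bwuv: syllable 1 onset /pfp/ has 3 consonants (> 2).
This is a violation of constraint 3: "An onset contains at most 2 consonants."
The remaining constraints (1, 2) are satisfied.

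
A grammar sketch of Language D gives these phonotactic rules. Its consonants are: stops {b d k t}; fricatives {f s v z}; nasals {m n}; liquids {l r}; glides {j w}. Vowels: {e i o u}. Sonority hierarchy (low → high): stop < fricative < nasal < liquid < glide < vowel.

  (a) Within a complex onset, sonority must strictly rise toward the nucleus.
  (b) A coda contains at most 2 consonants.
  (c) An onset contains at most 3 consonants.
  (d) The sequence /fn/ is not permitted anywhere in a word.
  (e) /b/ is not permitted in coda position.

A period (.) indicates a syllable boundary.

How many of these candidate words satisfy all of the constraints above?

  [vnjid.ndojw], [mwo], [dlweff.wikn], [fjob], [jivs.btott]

[vnjid.ndojw] — violates constraint (a): syllable 2 onset /nd/: /n/ (nasal, 3) → /d/ (stop, 1) does not rise → illicit
[mwo] — σ1 onset /mw/ (3→5 rises), coda /∅/ ok → licit
[dlweff.wikn] — σ1 onset /dlw/ (1→4→5 rises), coda /ff/ (2C) ok; σ2 onset /w/, coda /kn/ (2C) ok → licit
[fjob] — violates constraint (e): syllable 1 coda contains /b/ → illicit
[jivs.btott] — violates constraint (a): syllable 2 onset /bt/: /b/ (stop, 1) → /t/ (stop, 1) does not rise → illicit
Licit: [mwo], [dlweff.wikn] → 2.

2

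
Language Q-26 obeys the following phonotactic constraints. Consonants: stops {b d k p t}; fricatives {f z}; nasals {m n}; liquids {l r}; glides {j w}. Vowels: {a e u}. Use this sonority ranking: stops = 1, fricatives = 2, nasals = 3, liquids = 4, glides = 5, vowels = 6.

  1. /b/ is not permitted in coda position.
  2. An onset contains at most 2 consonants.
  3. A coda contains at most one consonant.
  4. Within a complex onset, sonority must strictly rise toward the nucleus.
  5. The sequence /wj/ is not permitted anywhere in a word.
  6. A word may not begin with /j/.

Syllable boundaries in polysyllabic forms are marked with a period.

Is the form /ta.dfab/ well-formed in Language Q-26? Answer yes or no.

/ta.dfab/ — violates constraint 1: syllable 2 coda contains /b/ → ill-formed

no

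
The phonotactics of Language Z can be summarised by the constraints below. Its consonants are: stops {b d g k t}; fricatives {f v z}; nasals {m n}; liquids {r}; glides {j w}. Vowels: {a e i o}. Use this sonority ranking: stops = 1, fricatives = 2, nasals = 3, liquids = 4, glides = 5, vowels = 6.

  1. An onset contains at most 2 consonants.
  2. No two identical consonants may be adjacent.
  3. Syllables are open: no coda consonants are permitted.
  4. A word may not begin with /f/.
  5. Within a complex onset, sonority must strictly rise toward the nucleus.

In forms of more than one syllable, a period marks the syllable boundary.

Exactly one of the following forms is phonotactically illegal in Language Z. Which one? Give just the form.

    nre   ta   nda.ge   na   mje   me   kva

nre — σ1 onset /nr/ (3→4 rises), coda /∅/ ok → phonotactically legal
ta — σ1 onset /t/, coda /∅/ ok → phonotactically legal
nda.ge — violates constraint 5: syllable 1 onset /nd/: /n/ (nasal, 3) → /d/ (stop, 1) does not rise → phonotactically illegal
na — σ1 onset /n/, coda /∅/ ok → phonotactically legal
mje — σ1 onset /mj/ (3→5 rises), coda /∅/ ok → phonotactically legal
me — σ1 onset /m/, coda /∅/ ok → phonotactically legal
kva — σ1 onset /kv/ (1→2 rises), coda /∅/ ok → phonotactically legal

nda.ge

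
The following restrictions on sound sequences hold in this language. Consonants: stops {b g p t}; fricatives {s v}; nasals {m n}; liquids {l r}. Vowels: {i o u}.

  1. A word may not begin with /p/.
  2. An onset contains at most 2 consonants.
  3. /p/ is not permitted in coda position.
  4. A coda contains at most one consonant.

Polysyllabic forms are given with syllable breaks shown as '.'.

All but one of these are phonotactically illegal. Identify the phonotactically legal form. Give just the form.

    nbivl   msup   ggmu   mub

mub

nbivl — violates constraint 4: syllable 1 coda /vl/ has 2 consonants (> 1) → phonotactically illegal
msup — violates constraint 3: syllable 1 coda contains /p/ → phonotactically illegal
ggmu — violates constraint 2: syllable 1 onset /ggm/ has 3 consonants (> 2) → phonotactically illegal
mub — σ1 onset /m/, coda /b/ ok → phonotactically legal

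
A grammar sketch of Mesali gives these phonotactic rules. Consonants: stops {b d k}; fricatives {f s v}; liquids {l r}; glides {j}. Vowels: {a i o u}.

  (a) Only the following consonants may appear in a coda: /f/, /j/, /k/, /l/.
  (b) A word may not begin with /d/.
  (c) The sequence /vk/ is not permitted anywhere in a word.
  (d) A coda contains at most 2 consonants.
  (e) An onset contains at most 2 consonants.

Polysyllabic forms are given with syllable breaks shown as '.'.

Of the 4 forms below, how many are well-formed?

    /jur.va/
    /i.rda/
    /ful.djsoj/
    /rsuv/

1

/jur.va/ — violates constraint (a): syllable 1 coda contains /r/, which is not a licensed coda consonant → ill-formed
/i.rda/ — σ1 onset /∅/, coda /∅/ ok; σ2 onset /rd/ (2C), coda /∅/ ok → well-formed
/ful.djsoj/ — violates constraint (e): syllable 2 onset /djs/ has 3 consonants (> 2) → ill-formed
/rsuv/ — violates constraint (a): syllable 1 coda contains /v/, which is not a licensed coda consonant → ill-formed
Well-formed: /i.rda/ → 1.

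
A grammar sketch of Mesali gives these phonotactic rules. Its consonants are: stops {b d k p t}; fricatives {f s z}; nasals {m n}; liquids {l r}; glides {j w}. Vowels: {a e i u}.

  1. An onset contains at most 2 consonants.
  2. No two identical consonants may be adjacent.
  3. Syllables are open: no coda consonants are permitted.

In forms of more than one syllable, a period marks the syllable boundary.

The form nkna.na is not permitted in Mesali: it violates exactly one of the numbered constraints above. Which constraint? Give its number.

nkna.na: syllable 1 onset /nkn/ has 3 consonants (> 2).
This is a violation of constraint 1: "An onset contains at most 2 consonants."
The remaining constraints (2, 3) are satisfied.

1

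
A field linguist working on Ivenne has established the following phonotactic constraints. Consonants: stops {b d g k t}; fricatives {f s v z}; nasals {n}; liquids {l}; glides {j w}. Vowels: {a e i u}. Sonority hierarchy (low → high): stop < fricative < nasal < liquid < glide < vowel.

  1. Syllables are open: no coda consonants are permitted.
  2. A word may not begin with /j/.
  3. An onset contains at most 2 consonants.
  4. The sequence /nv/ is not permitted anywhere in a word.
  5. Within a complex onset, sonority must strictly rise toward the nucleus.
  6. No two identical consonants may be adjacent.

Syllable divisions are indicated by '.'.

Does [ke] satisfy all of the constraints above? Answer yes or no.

yes

[ke] — σ1 onset /k/, coda /∅/ ok → licit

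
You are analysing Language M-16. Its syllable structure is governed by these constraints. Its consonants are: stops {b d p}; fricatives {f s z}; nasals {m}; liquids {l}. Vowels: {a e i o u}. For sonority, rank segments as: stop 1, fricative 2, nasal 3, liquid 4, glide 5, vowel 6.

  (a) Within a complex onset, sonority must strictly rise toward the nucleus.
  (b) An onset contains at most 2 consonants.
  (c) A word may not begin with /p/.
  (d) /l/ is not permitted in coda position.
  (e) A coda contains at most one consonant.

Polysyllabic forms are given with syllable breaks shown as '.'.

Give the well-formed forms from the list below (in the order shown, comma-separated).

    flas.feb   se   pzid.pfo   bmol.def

flas.feb — σ1 onset /fl/ (2→4 rises), coda /s/ ok; σ2 onset /f/, coda /b/ ok → well-formed
se — σ1 onset /s/, coda /∅/ ok → well-formed
pzid.pfo — violates constraint (c): word begins with /p/ → ill-formed
bmol.def — violates constraint (d): syllable 1 coda contains /l/ → ill-formed

flas.feb, se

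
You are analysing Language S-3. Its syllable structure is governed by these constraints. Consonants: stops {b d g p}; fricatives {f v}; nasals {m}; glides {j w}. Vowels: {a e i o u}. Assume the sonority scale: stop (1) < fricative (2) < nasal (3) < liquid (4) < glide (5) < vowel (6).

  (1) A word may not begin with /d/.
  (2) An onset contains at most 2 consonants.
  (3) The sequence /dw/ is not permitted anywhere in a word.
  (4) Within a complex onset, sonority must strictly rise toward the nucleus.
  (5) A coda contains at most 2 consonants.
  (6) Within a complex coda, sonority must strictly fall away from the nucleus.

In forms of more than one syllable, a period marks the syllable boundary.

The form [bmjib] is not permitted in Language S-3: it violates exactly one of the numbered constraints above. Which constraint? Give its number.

2

[bmjib]: syllable 1 onset /bmj/ has 3 consonants (> 2).
This is a violation of constraint 2: "An onset contains at most 2 consonants."
The remaining constraints (1, 3, 4, 5, 6) are satisfied.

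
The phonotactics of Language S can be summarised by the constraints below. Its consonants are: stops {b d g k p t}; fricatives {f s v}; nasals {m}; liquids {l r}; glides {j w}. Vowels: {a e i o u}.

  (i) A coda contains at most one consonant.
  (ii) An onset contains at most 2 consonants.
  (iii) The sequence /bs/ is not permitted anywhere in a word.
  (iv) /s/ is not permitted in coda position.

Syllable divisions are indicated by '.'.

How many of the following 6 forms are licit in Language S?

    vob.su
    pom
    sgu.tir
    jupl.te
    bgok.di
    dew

vob.su — violates constraint (iii): contains banned sequence /bs/ → illicit
pom — σ1 onset /p/, coda /m/ ok → licit
sgu.tir — σ1 onset /sg/ (2C), coda /∅/ ok; σ2 onset /t/, coda /r/ ok → licit
jupl.te — violates constraint (i): syllable 1 coda /pl/ has 2 consonants (> 1) → illicit
bgok.di — σ1 onset /bg/ (2C), coda /k/ ok; σ2 onset /d/, coda /∅/ ok → licit
dew — σ1 onset /d/, coda /w/ ok → licit
Licit: pom, sgu.tir, bgok.di, dew → 4.

4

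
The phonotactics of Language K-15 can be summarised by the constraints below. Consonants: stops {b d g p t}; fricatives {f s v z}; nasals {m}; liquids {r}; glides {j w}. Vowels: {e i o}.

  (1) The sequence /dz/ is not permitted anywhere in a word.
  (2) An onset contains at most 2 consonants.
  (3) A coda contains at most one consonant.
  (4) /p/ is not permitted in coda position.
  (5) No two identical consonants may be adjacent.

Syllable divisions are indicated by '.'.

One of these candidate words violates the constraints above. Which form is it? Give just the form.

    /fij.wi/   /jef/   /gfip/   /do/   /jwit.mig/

/fij.wi/ — σ1 onset /f/, coda /j/ ok; σ2 onset /w/, coda /∅/ ok → licit
/jef/ — σ1 onset /j/, coda /f/ ok → licit
/gfip/ — violates constraint 4: syllable 1 coda contains /p/ → illicit
/do/ — σ1 onset /d/, coda /∅/ ok → licit
/jwit.mig/ — σ1 onset /jw/ (2C), coda /t/ ok; σ2 onset /m/, coda /g/ ok → licit

/gfip/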